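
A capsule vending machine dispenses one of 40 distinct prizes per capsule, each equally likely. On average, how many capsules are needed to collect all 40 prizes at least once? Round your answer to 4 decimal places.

171.1417

Split into phases: going from k distinct to k+1 distinct takes on average 40/(40-k) capsules.
E[T] = 40/40 + 40/39 + 40/38 + ... + 40/2 + 40/1 = 40·H_{40}.
H_{40} = 4.27854, so E[T] = 171.14172.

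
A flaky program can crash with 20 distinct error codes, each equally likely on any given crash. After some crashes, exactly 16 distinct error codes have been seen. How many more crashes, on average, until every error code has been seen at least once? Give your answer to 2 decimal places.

41.67

The wait to go from k to k+1 distinct error codes is geometric with mean 20/(20-k).
Sum over k = 16,...,19: E = 20/4 + 20/3 + 20/2 + 20/1 = 41.667.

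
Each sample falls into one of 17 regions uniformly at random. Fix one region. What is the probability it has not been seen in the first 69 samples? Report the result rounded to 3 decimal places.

On each sample the fixed region fails to appear with probability 16/17.
P(still missing after 69) = (16/17)^69 = 0.0153.

0.015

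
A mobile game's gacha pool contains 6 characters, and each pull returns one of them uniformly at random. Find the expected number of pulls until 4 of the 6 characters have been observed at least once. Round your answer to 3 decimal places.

5.700

Going from k to k+1 distinct takes a geometric number of pulls with mean 6/(6-k).
Sum over k = 0,...,3: E = 6/6 + 6/5 + 6/4 + 6/3 = 5.7000.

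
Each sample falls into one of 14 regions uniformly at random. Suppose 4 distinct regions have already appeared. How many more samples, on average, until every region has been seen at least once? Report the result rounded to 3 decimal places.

From k distinct to k+1 distinct takes on average 14/(14-k) samples.
Sum over k = 4,...,13: E = 14/10 + 14/9 + 14/8 + ... + 14/2 + 14/1 = 41.0056.

41.006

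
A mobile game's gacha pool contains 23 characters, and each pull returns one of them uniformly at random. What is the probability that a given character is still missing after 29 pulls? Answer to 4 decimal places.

On each pull the fixed character fails to appear with probability 22/23.
P(still missing after 29) = (22/23)^29 = 0.27552.

0.2755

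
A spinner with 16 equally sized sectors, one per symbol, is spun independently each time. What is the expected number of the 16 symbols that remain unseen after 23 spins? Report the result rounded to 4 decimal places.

3.6263

For each symbol, P(unseen after 23) = (15/16)^23 = 0.22664.
By linearity of expectation, E[unseen] = 16·(15/16)^23 = 3.62626.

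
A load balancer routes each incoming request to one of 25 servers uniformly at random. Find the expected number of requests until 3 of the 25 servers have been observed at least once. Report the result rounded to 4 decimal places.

3.1286

With k distinct servers already seen, the next new one arrives after an expected 25/(25-k) requests.
Sum over k = 0,...,2: E = 25/25 + 25/24 + 25/23 = 3.12862.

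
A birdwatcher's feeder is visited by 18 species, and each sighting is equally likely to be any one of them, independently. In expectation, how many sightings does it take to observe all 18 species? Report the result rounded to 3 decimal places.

62.912

Split into phases: going from k distinct to k+1 distinct takes on average 18/(18-k) sightings.
E[T] = 18/18 + 18/17 + 18/16 + ... + 18/2 + 18/1 = 18·H_{18}.
H_{18} = 3.4951, so E[T] = 62.9119.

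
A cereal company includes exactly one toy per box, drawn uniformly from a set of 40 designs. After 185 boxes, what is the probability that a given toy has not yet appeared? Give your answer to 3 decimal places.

0.009

On each box the fixed toy fails to appear with probability 39/40.
P(still missing after 185) = (39/40)^185 = 0.0092.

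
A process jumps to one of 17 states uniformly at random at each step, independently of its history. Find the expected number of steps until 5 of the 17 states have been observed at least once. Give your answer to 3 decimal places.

5.718

Going from k to k+1 distinct takes a geometric number of steps with mean 17/(17-k).
Sum over k = 0,...,4: E = 17/17 + 17/16 + 17/15 + 17/14 + 17/13 = 5.7178.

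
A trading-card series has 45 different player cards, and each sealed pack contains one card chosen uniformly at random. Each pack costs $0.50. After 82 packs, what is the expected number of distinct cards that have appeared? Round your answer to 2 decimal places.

For each card, P(seen in 82 packs) = 1 - (44/45)^82 = 0.842.
By linearity of expectation, E[distinct seen] = 45·(1 - (44/45)^82) = 37.873.

37.87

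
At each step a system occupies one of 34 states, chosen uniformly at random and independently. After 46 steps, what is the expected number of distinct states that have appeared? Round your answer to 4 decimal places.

25.3883

For each state, P(seen in 46 steps) = 1 - (33/34)^46 = 0.74671.
By linearity of expectation, E[distinct seen] = 34·(1 - (33/34)^46) = 25.38828.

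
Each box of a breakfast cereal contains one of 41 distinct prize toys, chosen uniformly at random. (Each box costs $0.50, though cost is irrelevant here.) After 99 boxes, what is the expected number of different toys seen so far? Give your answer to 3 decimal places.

For each toy, P(seen in 99 boxes) = 1 - (40/41)^99 = 0.9132.
By linearity of expectation, E[distinct seen] = 41·(1 - (40/41)^99) = 37.4427.

37.443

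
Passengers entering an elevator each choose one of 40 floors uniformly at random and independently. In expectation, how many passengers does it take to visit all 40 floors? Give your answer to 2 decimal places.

171.14

Split into phases: going from k distinct to k+1 distinct takes on average 40/(40-k) passengers.
E[T] = 40/40 + 40/39 + 40/38 + ... + 40/2 + 40/1 = 40·H_{40}.
H_{40} = 4.279, so E[T] = 171.142.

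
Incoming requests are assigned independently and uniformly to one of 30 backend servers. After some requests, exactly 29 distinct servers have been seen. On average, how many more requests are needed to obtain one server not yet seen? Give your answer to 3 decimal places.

The number of requests until the next new server is geometric with success probability 1/30, so its mean is 30/1.
E = 30/1 = 30.0000.

30.000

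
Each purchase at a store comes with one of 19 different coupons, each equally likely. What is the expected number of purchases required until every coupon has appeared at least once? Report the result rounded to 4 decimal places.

Split into phases: going from k distinct to k+1 distinct takes on average 19/(19-k) purchases.
E[T] = 19/19 + 19/18 + 19/17 + ... + 19/2 + 19/1 = 19·H_{19}.
H_{19} = 3.54774, so E[T] = 67.40705.

67.4071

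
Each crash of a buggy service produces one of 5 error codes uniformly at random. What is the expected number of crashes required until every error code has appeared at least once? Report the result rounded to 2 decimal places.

The wait to go from k to k+1 distinct error codes is geometric with mean 5/(5-k).
E[T] = 5/5 + 5/4 + 5/3 + 5/2 + 5/1 = 5·H_{5}.
H_{5} = 2.283, so E[T] = 11.417.

11.42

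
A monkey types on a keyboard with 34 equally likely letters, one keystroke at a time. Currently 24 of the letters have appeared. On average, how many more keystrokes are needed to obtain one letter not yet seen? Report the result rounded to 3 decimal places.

3.400

Each keystroke yields a new letter with probability (34-24)/34 = 10/34, so the wait is geometric with mean 34/10.
E = 34/10 = 3.4000.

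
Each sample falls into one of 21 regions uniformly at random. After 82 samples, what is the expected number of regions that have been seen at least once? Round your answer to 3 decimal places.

20.616

For each region, P(seen in 82 samples) = 1 - (20/21)^82 = 0.9817.
By linearity of expectation, E[distinct seen] = 21·(1 - (20/21)^82) = 20.6157.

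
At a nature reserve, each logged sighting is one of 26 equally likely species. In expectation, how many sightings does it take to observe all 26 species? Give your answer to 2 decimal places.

100.21

The wait to go from k to k+1 distinct species is geometric with mean 26/(26-k).
E[T] = 26/26 + 26/25 + 26/24 + ... + 26/2 + 26/1 = 26·H_{26}.
H_{26} = 3.854, so E[T] = 100.215.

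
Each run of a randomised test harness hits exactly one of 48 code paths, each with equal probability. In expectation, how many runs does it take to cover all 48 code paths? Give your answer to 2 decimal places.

214.02

The wait to go from k to k+1 distinct code paths is geometric with mean 48/(48-k).
E[T] = 48/48 + 48/47 + 48/46 + ... + 48/2 + 48/1 = 48·H_{48}.
H_{48} = 4.459, so E[T] = 214.022.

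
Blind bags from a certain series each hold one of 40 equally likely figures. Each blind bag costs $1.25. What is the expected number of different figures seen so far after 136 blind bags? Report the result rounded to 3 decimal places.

38.722

For each figure, P(seen in 136 blind bags) = 1 - (39/40)^136 = 0.9680.
By linearity of expectation, E[distinct seen] = 40·(1 - (39/40)^136) = 38.7215.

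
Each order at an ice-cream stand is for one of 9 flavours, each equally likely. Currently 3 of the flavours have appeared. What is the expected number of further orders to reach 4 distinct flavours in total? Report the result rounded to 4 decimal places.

1.5000

With k distinct flavours already seen, the next new one takes an expected 9/(9-k) orders.
Only the k = 3 term is needed: E = 9/6 = 1.50000.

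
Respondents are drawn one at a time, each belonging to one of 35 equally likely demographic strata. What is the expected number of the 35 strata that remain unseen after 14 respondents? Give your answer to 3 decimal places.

23.325

For each stratum, P(unseen after 14) = (34/35)^14 = 0.6664.
By linearity of expectation, E[unseen] = 35·(34/35)^14 = 23.3249.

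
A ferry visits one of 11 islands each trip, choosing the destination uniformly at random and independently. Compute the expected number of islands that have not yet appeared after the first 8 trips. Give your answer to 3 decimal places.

5.132

For each island, P(unseen after 8) = (10/11)^8 = 0.4665.
By linearity of expectation, E[unseen] = 11·(10/11)^8 = 5.1316.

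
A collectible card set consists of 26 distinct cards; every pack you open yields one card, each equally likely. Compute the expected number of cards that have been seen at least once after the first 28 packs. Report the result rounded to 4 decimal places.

17.3296

For each card, P(seen in 28 packs) = 1 - (25/26)^28 = 0.66652.
By linearity of expectation, E[distinct seen] = 26·(1 - (25/26)^28) = 17.32959.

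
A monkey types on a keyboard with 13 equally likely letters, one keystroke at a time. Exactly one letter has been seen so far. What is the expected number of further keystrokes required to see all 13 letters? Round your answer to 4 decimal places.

40.3417

From k distinct to k+1 distinct takes on average 13/(13-k) keystrokes.
Sum over k = 1,...,12: E = 13/12 + 13/11 + 13/10 + ... + 13/2 + 13/1 = 40.34174.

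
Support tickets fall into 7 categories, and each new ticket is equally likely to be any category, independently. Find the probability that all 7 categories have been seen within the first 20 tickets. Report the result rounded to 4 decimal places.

By inclusion–exclusion over which categories are missing,
P(all seen) = Σ_{j=0}^{7} (-1)^j C(7,j)((7-j)/7)^20
= 1.00000 - 0.32075 + 0.02510 - 0.00048 + 0.00000 - 0.00000 + 0.00000 - 0.00000
= 0.70387.

0.7039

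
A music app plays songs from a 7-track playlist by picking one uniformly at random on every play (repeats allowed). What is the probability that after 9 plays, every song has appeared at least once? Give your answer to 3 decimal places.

By inclusion–exclusion over which songs are missing,
P(all seen) = Σ_{j=0}^{7} (-1)^j C(7,j)((7-j)/7)^9
= 1.0000 - 1.7481 + 1.0164 - 0.2274 + 0.0171 - 0.0003 + 0.0000 - 0.0000
= 0.0577.

0.058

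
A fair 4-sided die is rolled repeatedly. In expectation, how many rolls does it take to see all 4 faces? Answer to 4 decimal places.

Split into phases: going from k distinct to k+1 distinct takes on average 4/(4-k) rolls.
E[T] = 4/4 + 4/3 + 4/2 + 4/1 = 4·H_{4}.
H_{4} = 2.08333, so E[T] = 8.33333.

8.3333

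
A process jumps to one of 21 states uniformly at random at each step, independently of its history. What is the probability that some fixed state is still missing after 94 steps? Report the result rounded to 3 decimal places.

0.010

Each step misses the fixed state with probability (21-1)/21 = 20/21, independently.
P(still missing after 94) = (20/21)^94 = 0.0102.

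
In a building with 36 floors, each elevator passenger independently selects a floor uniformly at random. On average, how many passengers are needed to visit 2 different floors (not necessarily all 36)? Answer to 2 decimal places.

Going from k to k+1 distinct takes a geometric number of passengers with mean 36/(36-k).
Sum over k = 0,...,1: E = 36/36 + 36/35 = 2.029.

2.03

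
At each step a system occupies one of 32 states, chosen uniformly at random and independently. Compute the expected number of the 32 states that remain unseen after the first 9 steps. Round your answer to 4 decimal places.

24.0467

For each state, P(unseen after 9) = (31/32)^9 = 0.75146.
By linearity of expectation, E[unseen] = 32·(31/32)^9 = 24.04670.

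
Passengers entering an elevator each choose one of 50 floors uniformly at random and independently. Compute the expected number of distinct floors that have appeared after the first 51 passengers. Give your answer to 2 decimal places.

For each floor, P(seen in 51 passengers) = 1 - (49/50)^51 = 0.643.
By linearity of expectation, E[distinct seen] = 50·(1 - (49/50)^51) = 32.156.

32.16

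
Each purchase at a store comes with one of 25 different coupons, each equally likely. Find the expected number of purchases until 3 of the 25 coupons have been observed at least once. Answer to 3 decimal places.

3.129

Going from k to k+1 distinct takes a geometric number of purchases with mean 25/(25-k).
Sum over k = 0,...,2: E = 25/25 + 25/24 + 25/23 = 3.1286.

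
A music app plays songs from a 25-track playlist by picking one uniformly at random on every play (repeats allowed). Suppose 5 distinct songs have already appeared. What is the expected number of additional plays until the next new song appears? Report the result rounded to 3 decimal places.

1.250

Each play yields a new song with probability (25-5)/25 = 20/25, so the wait is geometric with mean 25/20.
E = 25/20 = 1.2500.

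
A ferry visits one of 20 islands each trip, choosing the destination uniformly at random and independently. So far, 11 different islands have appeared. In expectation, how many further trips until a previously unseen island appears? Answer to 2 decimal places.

The number of trips until the next new island is geometric with success probability 9/20, so its mean is 20/9.
E = 20/9 = 2.222.

2.22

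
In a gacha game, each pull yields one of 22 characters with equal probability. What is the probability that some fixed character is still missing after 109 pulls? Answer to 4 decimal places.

Each pull misses the fixed character with probability (22-1)/22 = 21/22, independently.
P(still missing after 109) = (21/22)^109 = 0.00628.

0.0063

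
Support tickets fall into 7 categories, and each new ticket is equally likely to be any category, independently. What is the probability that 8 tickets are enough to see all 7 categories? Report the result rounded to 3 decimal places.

Let A_i be the event that category i is missing after 8 tickets. By inclusion–exclusion on the A_i,
P(all seen) = Σ_{j=0}^{7} (-1)^j C(7,j)((7-j)/7)^8
= 1.0000 - 2.0395 + 1.4230 - 0.3979 + 0.0398 - 0.0009 + 0.0000 - 0.0000
= 0.0245.

0.024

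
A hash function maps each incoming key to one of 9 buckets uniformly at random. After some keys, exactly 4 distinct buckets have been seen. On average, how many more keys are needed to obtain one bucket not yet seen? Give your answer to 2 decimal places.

Each key yields a new bucket with probability (9-4)/9 = 5/9, so the wait is geometric with mean 9/5.
E = 9/5 = 1.800.

1.80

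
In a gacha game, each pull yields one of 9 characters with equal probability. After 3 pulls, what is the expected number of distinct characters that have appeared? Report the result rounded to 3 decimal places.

2.679

For each character, P(seen in 3 pulls) = 1 - (8/9)^3 = 0.2977.
By linearity of expectation, E[distinct seen] = 9·(1 - (8/9)^3) = 2.6790.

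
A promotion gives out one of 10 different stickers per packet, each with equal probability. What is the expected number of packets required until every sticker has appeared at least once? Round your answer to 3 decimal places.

29.290

Split into phases: going from k distinct to k+1 distinct takes on average 10/(10-k) packets.
E[T] = 10/10 + 10/9 + 10/8 + ... + 10/2 + 10/1 = 10·H_{10}.
H_{10} = 2.9290, so E[T] = 29.2897.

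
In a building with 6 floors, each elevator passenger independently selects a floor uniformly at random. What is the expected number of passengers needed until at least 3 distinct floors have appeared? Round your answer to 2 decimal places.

3.70

Going from k to k+1 distinct takes a geometric number of passengers with mean 6/(6-k).
Sum over k = 0,...,2: E = 6/6 + 6/5 + 6/4 = 3.700.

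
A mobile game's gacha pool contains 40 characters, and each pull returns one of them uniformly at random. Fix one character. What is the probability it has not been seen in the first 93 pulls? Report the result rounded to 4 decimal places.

On each pull the fixed character fails to appear with probability 39/40.
P(still missing after 93) = (39/40)^93 = 0.09494.

0.0949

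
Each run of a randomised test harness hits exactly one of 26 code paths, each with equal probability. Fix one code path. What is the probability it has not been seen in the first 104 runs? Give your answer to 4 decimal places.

On each run the fixed code path fails to appear with probability 25/26.
P(still missing after 104) = (25/26)^104 = 0.01693.

0.0169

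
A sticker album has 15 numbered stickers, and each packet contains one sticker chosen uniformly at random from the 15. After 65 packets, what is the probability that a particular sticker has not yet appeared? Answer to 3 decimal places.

On each packet the fixed sticker fails to appear with probability 14/15.
P(still missing after 65) = (14/15)^65 = 0.0113.

0.011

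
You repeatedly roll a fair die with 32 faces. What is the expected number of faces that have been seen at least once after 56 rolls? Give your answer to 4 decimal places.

26.5924

For each face, P(seen in 56 rolls) = 1 - (31/32)^56 = 0.83101.
By linearity of expectation, E[distinct seen] = 32·(1 - (31/32)^56) = 26.59238.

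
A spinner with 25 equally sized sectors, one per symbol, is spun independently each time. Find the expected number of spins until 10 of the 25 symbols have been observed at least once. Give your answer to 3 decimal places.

12.443

Going from k to k+1 distinct takes a geometric number of spins with mean 25/(25-k).
Sum over k = 0,...,9: E = 25/25 + 25/24 + 25/23 + ... + 25/17 + 25/16 = 12.4432.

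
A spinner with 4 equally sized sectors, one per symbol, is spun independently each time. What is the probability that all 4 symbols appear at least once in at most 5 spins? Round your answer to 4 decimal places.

By inclusion–exclusion over which symbols are missing,
P(all seen) = Σ_{j=0}^{4} (-1)^j C(4,j)((4-j)/4)^5
= 1.00000 - 0.94922 + 0.18750 - 0.00391 + 0.00000
= 0.23438.

0.2344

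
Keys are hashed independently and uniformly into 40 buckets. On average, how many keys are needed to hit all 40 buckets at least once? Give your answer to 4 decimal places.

After k distinct buckets have appeared, the next key gives a new one with probability (40-k)/40, so the expected wait for the (k+1)-th is 40/(40-k).
E[T] = 40/40 + 40/39 + 40/38 + ... + 40/2 + 40/1 = 40·H_{40}.
H_{40} = 4.27854, so E[T] = 171.14172.

171.1417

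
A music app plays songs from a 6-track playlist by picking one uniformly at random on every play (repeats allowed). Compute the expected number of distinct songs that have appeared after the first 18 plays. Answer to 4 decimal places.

For each song, P(seen in 18 plays) = 1 - (5/6)^18 = 0.96244.
By linearity of expectation, E[distinct seen] = 6·(1 - (5/6)^18) = 5.77463.

5.7746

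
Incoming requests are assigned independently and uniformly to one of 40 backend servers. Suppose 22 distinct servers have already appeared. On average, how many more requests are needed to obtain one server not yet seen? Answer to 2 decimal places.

2.22

The number of requests until the next new server is geometric with success probability 18/40, so its mean is 40/18.
E = 40/18 = 2.222.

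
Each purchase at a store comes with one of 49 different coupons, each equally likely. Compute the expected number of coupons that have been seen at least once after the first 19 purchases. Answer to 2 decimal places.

For each coupon, P(seen in 19 purchases) = 1 - (48/49)^19 = 0.324.
By linearity of expectation, E[distinct seen] = 49·(1 - (48/49)^19) = 15.883.

15.88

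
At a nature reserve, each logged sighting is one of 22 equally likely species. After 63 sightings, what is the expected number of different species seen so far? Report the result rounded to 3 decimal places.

20.826

For each species, P(seen in 63 sightings) = 1 - (21/22)^63 = 0.9466.
By linearity of expectation, E[distinct seen] = 22·(1 - (21/22)^63) = 20.8262.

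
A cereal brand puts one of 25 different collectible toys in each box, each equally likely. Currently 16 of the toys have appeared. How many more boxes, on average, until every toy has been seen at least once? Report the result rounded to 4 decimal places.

70.7242

The wait to go from k to k+1 distinct toys is geometric with mean 25/(25-k).
Sum over k = 16,...,24: E = 25/9 + 25/8 + 25/7 + ... + 25/2 + 25/1 = 70.72421.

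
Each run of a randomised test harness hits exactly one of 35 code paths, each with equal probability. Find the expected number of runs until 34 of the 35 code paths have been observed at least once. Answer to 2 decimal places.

110.14

Going from k to k+1 distinct takes a geometric number of runs with mean 35/(35-k).
Sum over k = 0,...,33: E = 35/35 + 35/34 + 35/33 + ... + 35/3 + 35/2 = 110.137.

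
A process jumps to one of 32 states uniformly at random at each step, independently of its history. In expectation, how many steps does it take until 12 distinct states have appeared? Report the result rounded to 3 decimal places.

Going from k to k+1 distinct takes a geometric number of steps with mean 32/(32-k).
Sum over k = 0,...,11: E = 32/32 + 32/31 + 32/30 + ... + 32/22 + 32/21 = 14.7442.

14.744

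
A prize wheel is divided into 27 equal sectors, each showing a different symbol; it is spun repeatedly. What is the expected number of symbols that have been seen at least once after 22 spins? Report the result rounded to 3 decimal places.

For each symbol, P(seen in 22 spins) = 1 - (26/27)^22 = 0.5641.
By linearity of expectation, E[distinct seen] = 27·(1 - (26/27)^22) = 15.2301.

15.230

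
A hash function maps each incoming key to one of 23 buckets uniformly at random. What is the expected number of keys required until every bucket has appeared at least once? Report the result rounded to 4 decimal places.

Split into phases: going from k distinct to k+1 distinct takes on average 23/(23-k) keys.
E[T] = 23/23 + 23/22 + 23/21 + ... + 23/2 + 23/1 = 23·H_{23}.
H_{23} = 3.73429, so E[T] = 85.88870.

85.8887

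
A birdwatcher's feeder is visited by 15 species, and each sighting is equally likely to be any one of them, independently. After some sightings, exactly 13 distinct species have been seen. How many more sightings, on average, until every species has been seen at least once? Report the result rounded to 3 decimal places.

22.500

From k distinct to k+1 distinct takes on average 15/(15-k) sightings.
Sum over k = 13,...,14: E = 15/2 + 15/1 = 22.5000.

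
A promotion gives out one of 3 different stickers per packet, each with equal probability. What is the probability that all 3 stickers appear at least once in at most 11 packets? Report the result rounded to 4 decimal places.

Let A_i be the event that sticker i is missing after 11 packets. By inclusion–exclusion on the A_i,
P(all seen) = Σ_{j=0}^{3} (-1)^j C(3,j)((3-j)/3)^11
= 1.00000 - 0.03468 + 0.00002 - 0.00000
= 0.96533.

0.9653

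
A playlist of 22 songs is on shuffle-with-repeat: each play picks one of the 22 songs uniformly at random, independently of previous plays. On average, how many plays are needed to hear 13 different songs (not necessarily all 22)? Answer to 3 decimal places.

Going from k to k+1 distinct takes a geometric number of plays with mean 22/(22-k).
Sum over k = 0,...,12: E = 22/22 + 22/21 + 22/20 + ... + 22/11 + 22/10 = 18.9606.

18.961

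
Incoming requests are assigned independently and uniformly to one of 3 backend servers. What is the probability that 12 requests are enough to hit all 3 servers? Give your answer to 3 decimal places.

By inclusion–exclusion over which servers are missing,
P(all seen) = Σ_{j=0}^{3} (-1)^j C(3,j)((3-j)/3)^12
= 1.0000 - 0.0231 + 0.0000 - 0.0000
= 0.9769.

0.977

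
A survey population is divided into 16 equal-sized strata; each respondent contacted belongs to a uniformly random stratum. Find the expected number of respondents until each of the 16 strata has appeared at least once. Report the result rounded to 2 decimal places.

54.09

Split into phases: going from k distinct to k+1 distinct takes on average 16/(16-k) respondents.
E[T] = 16/16 + 16/15 + 16/14 + ... + 16/2 + 16/1 = 16·H_{16}.
H_{16} = 3.381, so E[T] = 54.092.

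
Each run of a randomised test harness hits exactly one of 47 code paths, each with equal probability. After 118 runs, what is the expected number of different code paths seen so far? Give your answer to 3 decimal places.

43.285

For each code path, P(seen in 118 runs) = 1 - (46/47)^118 = 0.9210.
By linearity of expectation, E[distinct seen] = 47·(1 - (46/47)^118) = 43.2849.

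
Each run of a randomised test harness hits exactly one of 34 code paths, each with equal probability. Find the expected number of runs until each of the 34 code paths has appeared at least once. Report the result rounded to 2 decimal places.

After k distinct code paths have appeared, the next run gives a new one with probability (34-k)/34, so the expected wait for the (k+1)-th is 34/(34-k).
E[T] = 34/34 + 34/33 + 34/32 + ... + 34/2 + 34/1 = 34·H_{34}.
H_{34} = 4.118, so E[T] = 140.019.

140.02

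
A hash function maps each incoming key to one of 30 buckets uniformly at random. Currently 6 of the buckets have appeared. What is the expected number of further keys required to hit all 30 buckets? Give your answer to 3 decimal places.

113.279

From k distinct to k+1 distinct takes on average 30/(30-k) keys.
Sum over k = 6,...,29: E = 30/24 + 30/23 + 30/22 + ... + 30/2 + 30/1 = 113.2787.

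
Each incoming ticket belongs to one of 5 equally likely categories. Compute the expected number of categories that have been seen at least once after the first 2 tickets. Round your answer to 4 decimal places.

1.8000

For each category, P(seen in 2 tickets) = 1 - (4/5)^2 = 0.36000.
By linearity of expectation, E[distinct seen] = 5·(1 - (4/5)^2) = 1.80000.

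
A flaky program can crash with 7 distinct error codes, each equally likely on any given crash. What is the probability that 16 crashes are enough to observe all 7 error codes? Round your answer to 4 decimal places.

Let A_i be the event that error code i is missing after 16 crashes. By inclusion–exclusion on the A_i,
P(all seen) = Σ_{j=0}^{7} (-1)^j C(7,j)((7-j)/7)^16
= 1.00000 - 0.59422 + 0.09642 - 0.00452 + 0.00005 - 0.00000 + 0.00000 - 0.00000
= 0.49772.

0.4977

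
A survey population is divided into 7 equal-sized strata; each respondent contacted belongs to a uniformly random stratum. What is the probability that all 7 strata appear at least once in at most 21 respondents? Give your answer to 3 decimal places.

0.743

Let A_i be the event that stratum i is missing after 21 respondents. By inclusion–exclusion on the A_i,
P(all seen) = Σ_{j=0}^{7} (-1)^j C(7,j)((7-j)/7)^21
= 1.0000 - 0.2749 + 0.0179 - 0.0003 + 0.0000 - 0.0000 + 0.0000 - 0.0000
= 0.7427.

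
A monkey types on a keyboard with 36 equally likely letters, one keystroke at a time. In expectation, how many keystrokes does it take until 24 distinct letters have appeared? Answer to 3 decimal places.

38.569

With k distinct letters already seen, the next new one arrives after an expected 36/(36-k) keystrokes.
Sum over k = 0,...,23: E = 36/36 + 36/35 + 36/34 + ... + 36/14 + 36/13 = 38.5685.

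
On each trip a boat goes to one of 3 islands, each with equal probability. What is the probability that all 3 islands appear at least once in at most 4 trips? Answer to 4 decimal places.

0.4444

By inclusion–exclusion over which islands are missing,
P(all seen) = Σ_{j=0}^{3} (-1)^j C(3,j)((3-j)/3)^4
= 1.00000 - 0.59259 + 0.03704 - 0.00000
= 0.44444.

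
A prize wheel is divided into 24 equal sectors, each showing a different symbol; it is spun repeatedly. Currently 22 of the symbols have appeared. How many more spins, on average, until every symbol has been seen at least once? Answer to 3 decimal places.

The wait to go from k to k+1 distinct symbols is geometric with mean 24/(24-k).
Sum over k = 22,...,23: E = 24/2 + 24/1 = 36.0000.

36.000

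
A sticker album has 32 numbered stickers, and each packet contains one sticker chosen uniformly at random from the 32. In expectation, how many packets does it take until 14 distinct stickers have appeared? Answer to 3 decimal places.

18.028

With k distinct stickers already seen, the next new one arrives after an expected 32/(32-k) packets.
Sum over k = 0,...,13: E = 32/32 + 32/31 + 32/30 + ... + 32/20 + 32/19 = 18.0284.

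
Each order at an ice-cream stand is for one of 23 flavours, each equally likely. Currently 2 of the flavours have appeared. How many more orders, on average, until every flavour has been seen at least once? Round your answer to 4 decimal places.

From k distinct to k+1 distinct takes on average 23/(23-k) orders.
Sum over k = 2,...,22: E = 23/21 + 23/20 + 23/19 + ... + 23/2 + 23/1 = 83.84325.

83.8433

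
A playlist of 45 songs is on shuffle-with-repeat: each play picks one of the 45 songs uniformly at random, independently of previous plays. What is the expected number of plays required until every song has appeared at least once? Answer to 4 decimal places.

197.7727

After k distinct songs have appeared, the next play gives a new one with probability (45-k)/45, so the expected wait for the (k+1)-th is 45/(45-k).
E[T] = 45/45 + 45/44 + 45/43 + ... + 45/2 + 45/1 = 45·H_{45}.
H_{45} = 4.39495, so E[T] = 197.77267.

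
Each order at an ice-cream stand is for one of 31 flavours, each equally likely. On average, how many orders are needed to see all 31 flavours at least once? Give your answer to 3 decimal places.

After k distinct flavours have appeared, the next order gives a new one with probability (31-k)/31, so the expected wait for the (k+1)-th is 31/(31-k).
E[T] = 31/31 + 31/30 + 31/29 + ... + 31/2 + 31/1 = 31·H_{31}.
H_{31} = 4.0272, so E[T] = 124.8446.

124.845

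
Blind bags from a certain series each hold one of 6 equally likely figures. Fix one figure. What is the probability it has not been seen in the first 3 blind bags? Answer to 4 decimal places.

Each blind bag misses the fixed figure with probability (6-1)/6 = 5/6, independently.
P(still missing after 3) = (5/6)^3 = 0.57870.

0.5787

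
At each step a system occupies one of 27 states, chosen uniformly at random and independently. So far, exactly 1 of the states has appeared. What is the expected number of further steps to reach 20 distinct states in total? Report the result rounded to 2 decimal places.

34.06

From k distinct to k+1 distinct takes on average 27/(27-k) steps.
Sum over k = 1,...,19: E = 27/26 + 27/25 + 27/24 + ... + 27/9 + 27/8 = 34.062.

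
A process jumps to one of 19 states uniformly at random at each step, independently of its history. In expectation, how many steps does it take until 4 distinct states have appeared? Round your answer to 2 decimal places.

Going from k to k+1 distinct takes a geometric number of steps with mean 19/(19-k).
Sum over k = 0,...,3: E = 19/19 + 19/18 + 19/17 + 19/16 = 4.361.

4.36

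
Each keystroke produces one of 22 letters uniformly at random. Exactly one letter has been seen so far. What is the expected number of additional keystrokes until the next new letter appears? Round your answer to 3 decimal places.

The number of keystrokes until the next new letter is geometric with success probability 21/22, so its mean is 22/21.
E = 22/21 = 1.0476.

1.048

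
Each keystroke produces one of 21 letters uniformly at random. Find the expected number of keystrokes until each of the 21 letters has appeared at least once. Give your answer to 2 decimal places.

76.55

Split into phases: going from k distinct to k+1 distinct takes on average 21/(21-k) keystrokes.
E[T] = 21/21 + 21/20 + 21/19 + ... + 21/2 + 21/1 = 21·H_{21}.
H_{21} = 3.645, so E[T] = 76.553.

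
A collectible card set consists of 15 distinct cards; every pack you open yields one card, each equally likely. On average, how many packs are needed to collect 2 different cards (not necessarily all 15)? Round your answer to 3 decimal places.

2.071

Going from k to k+1 distinct takes a geometric number of packs with mean 15/(15-k).
Sum over k = 0,...,1: E = 15/15 + 15/14 = 2.0714.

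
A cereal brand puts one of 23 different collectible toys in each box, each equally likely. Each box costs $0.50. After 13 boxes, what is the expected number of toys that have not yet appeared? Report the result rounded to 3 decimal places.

12.905

For each toy, P(unseen after 13) = (22/23)^13 = 0.5611.
By linearity of expectation, E[unseen] = 23·(22/23)^13 = 12.9051.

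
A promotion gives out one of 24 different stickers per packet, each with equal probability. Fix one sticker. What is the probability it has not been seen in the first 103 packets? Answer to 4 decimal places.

On each packet the fixed sticker fails to appear with probability 23/24.
P(still missing after 103) = (23/24)^103 = 0.01248.

0.0125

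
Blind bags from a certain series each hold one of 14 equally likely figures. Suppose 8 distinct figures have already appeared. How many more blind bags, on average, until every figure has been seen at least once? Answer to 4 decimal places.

With k distinct figures already seen, the next new one takes an expected 14/(14-k) blind bags.
Sum over k = 8,...,13: E = 14/6 + 14/5 + 14/4 + 14/3 + 14/2 + 14/1 = 34.30000.

34.3000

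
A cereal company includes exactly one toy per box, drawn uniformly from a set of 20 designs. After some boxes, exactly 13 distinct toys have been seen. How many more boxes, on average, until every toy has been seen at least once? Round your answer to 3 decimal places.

The wait to go from k to k+1 distinct toys is geometric with mean 20/(20-k).
Sum over k = 13,...,19: E = 20/7 + 20/6 + 20/5 + ... + 20/2 + 20/1 = 51.8571.

51.857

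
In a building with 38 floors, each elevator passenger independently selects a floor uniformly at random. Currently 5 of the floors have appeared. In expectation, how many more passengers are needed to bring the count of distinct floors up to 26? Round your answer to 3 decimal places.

37.452

The wait to go from k to k+1 distinct floors is geometric with mean 38/(38-k).
Sum over k = 5,...,25: E = 38/33 + 38/32 + 38/31 + ... + 38/14 + 38/13 = 37.4523.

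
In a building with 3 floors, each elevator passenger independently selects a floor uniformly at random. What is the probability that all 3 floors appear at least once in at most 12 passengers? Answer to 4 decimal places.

0.9769

Let A_i be the event that floor i is missing after 12 passengers. By inclusion–exclusion on the A_i,
P(all seen) = Σ_{j=0}^{3} (-1)^j C(3,j)((3-j)/3)^12
= 1.00000 - 0.02312 + 0.00001 - 0.00000
= 0.97688.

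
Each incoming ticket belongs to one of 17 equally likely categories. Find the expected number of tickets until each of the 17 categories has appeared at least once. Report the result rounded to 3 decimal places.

58.472

Split into phases: going from k distinct to k+1 distinct takes on average 17/(17-k) tickets.
E[T] = 17/17 + 17/16 + 17/15 + ... + 17/2 + 17/1 = 17·H_{17}.
H_{17} = 3.4396, so E[T] = 58.4724.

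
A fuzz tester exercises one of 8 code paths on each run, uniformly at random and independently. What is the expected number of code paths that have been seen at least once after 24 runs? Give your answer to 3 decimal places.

7.675

For each code path, P(seen in 24 runs) = 1 - (7/8)^24 = 0.9594.
By linearity of expectation, E[distinct seen] = 8·(1 - (7/8)^24) = 7.6754.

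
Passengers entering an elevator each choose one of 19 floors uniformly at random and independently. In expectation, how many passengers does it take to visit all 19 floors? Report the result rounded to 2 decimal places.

67.41

Split into phases: going from k distinct to k+1 distinct takes on average 19/(19-k) passengers.
E[T] = 19/19 + 19/18 + 19/17 + ... + 19/2 + 19/1 = 19·H_{19}.
H_{19} = 3.548, so E[T] = 67.407.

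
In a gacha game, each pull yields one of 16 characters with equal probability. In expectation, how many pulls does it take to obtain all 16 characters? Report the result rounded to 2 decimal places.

Split into phases: going from k distinct to k+1 distinct takes on average 16/(16-k) pulls.
E[T] = 16/16 + 16/15 + 16/14 + ... + 16/2 + 16/1 = 16·H_{16}.
H_{16} = 3.381, so E[T] = 54.092.

54.09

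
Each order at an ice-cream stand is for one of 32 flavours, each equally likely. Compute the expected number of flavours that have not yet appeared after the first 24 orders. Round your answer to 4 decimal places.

For each flavour, P(unseen after 24) = (31/32)^24 = 0.46675.
By linearity of expectation, E[unseen] = 32·(31/32)^24 = 14.93589.

14.9359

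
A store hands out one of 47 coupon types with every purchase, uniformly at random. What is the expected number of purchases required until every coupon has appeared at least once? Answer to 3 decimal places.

The wait to go from k to k+1 distinct coupons is geometric with mean 47/(47-k).
E[T] = 47/47 + 47/46 + 47/45 + ... + 47/2 + 47/1 = 47·H_{47}.
H_{47} = 4.4380, so E[T] = 208.5843.

208.584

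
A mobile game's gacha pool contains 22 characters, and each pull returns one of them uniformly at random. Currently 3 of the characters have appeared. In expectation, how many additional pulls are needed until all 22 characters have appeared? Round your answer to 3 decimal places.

78.050

With k distinct characters already seen, the next new one takes an expected 22/(22-k) pulls.
Sum over k = 3,...,21: E = 22/19 + 22/18 + 22/17 + ... + 22/2 + 22/1 = 78.0503.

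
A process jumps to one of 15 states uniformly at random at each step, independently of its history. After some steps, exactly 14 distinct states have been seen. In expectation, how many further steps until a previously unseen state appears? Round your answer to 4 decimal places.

15.0000

The number of steps until the next new state is geometric with success probability 1/15, so its mean is 15/1.
E = 15/1 = 15.00000.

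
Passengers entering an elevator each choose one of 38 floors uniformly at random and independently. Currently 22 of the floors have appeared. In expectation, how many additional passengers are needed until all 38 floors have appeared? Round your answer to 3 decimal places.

The wait to go from k to k+1 distinct floors is geometric with mean 38/(38-k).
Sum over k = 22,...,37: E = 38/16 + 38/15 + 38/14 + ... + 38/2 + 38/1 = 128.4677.

128.468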